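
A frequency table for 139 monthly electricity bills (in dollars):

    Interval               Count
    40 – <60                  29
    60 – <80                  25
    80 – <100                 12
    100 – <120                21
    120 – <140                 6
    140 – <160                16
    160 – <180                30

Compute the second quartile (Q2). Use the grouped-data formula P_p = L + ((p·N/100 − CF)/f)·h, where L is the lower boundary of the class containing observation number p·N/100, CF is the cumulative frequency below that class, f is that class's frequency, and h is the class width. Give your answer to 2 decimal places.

N = 139; target position k = 50/100 · 139 = 69.5.
Cumulative frequencies: 29, 54, 66, 87, 93, 109, 139.
Observation 69.5 falls in the class 100 – <120.
L = 100, CF = 66, f = 21, h = 20.
P50 = 100 + ((69.5 − 66)/21)·20 = 100 + 3.33333 = 103.333.

103.33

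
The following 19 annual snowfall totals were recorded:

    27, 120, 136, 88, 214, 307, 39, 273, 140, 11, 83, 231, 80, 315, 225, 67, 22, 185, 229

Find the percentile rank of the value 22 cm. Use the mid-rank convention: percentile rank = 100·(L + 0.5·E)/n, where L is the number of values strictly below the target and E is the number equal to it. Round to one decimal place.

Sorted: 11, 22, 27, 39, 67, 80, 83, 88, 120, 136, 140, 185, 214, 225, 229, 231, 273, 307, 315.
Count below 22: L = 1; count equal: E = 1; n = 19.
Percentile rank = 100·(1 + 0.5·1)/19 = 100·1.5/19 = 7.895.

7.9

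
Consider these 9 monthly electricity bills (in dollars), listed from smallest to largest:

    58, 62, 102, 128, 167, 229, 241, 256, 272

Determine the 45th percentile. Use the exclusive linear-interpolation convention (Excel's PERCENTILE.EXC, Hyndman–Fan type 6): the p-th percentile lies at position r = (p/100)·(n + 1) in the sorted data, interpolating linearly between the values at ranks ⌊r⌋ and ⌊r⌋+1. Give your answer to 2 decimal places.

n = 9.
r = (45/100)·(9 + 1) = 4.5.
Rank 4 is 128 and rank 5 is 167.
Interpolate: 128 + 0.5·(167 − 128) = 128 + 0.5·39 = 147.5.

147.50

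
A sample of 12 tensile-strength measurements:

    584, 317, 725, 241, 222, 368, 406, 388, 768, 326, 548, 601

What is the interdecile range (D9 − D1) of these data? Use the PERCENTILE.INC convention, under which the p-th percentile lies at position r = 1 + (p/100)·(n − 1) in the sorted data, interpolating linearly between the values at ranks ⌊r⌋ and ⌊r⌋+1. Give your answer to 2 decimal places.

Sorted: 222, 241, 317, 326, 368, 388, 406, 548, 584, 601, 725, 768.
n = 12.
P10: r = 2.1; ranks 2–3 are 241, 317; interpolating gives 248.6.
P90: r = 10.9; ranks 10–11 are 601, 725; interpolating gives 712.6.
Difference: 712.6 − 248.6 = 464.

464.00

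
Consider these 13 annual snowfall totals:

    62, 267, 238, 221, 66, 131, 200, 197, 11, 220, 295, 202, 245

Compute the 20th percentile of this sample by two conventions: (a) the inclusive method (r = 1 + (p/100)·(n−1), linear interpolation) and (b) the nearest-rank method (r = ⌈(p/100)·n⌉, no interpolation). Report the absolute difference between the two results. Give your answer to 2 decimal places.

26.00

Sorted: 11, 62, 66, 131, 197, 200, 202, 220, 221, 238, 245, 267, 295.
n = 13.
(a) r = 3.4; between ranks 3 (66) and 4 (131): 92.
(b) the nearest-rank method: rank 3 → 66.
|92 − 66| = 26.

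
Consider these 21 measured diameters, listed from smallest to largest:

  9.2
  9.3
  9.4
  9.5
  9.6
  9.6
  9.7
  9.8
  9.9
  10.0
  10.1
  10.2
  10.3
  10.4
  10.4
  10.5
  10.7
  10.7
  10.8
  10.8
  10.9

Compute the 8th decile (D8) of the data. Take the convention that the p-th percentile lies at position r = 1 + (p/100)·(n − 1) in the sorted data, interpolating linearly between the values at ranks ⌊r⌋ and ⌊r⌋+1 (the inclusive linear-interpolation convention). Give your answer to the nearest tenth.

n = 21.
r = 1 + (80/100)·(21 − 1) = 1 + 16 = 17.
r is an integer, so P80 is the value at rank 17: 10.7.

10.7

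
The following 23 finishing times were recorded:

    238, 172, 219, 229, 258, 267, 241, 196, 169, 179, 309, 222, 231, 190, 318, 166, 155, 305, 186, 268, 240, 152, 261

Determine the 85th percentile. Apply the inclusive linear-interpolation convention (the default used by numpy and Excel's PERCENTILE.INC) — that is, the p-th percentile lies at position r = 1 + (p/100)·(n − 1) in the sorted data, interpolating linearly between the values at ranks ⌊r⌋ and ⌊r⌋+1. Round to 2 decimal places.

267.70

Sorted: 152, 155, 166, 169, 172, 179, 186, 190, 196, 219, 222, 229, 231, 238, 240, 241, 258, 261, 267, 268, 305, 309, 318.
n = 23.
r = 1 + (85/100)·(23 − 1) = 1 + 18.7 = 19.7.
Rank 19 is 267 and rank 20 is 268.
Interpolate: 267 + 0.7·(268 − 267) = 267 + 0.7·1 = 267.7.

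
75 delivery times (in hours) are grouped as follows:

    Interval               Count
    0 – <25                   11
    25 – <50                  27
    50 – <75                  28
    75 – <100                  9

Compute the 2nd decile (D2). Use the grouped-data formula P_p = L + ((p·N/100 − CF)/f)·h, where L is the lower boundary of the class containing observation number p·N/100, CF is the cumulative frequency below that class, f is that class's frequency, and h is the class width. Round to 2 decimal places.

28.70

N = 75; target position k = 20/100 · 75 = 15.
Cumulative frequencies: 11, 38, 66, 75.
Observation 15 falls in the class 25 – <50.
L = 25, CF = 11, f = 27, h = 25.
P20 = 25 + ((15 − 11)/27)·25 = 25 + 3.7037 = 28.7037.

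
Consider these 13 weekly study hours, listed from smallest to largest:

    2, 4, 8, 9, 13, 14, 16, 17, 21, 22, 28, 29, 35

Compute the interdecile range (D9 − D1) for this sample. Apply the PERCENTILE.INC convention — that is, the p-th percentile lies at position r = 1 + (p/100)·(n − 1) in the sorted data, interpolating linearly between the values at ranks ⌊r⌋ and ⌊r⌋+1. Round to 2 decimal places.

n = 13.
P10: r = 2.2; ranks 2–3 are 4, 8; interpolating gives 4.8.
P90: r = 11.8; ranks 11–12 are 28, 29; interpolating gives 28.8.
Difference: 28.8 − 4.8 = 24.

24.00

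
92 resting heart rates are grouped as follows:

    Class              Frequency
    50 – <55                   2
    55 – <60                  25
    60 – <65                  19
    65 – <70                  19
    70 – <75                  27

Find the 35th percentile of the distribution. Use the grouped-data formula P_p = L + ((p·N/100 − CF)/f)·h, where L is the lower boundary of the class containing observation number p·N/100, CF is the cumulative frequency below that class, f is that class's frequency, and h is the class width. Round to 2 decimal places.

61.37

N = 92; target position k = 35/100 · 92 = 32.2.
Cumulative frequencies: 2, 27, 46, 65, 92.
Observation 32.2 falls in the class 60 – <65.
L = 60, CF = 27, f = 19, h = 5.
P35 = 60 + ((32.2 − 27)/19)·5 = 60 + 1.36842 = 61.3684.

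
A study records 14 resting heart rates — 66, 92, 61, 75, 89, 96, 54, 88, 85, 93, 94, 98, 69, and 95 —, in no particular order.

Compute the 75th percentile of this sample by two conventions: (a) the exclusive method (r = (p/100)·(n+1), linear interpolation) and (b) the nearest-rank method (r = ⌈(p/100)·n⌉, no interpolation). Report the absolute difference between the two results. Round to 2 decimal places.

0.25

Sorted: 54, 61, 66, 69, 75, 85, 88, 89, 92, 93, 94, 95, 96, 98.
n = 14.
(a) r = 11.25; between ranks 11 (94) and 12 (95): 94.25.
(b) the nearest-rank method: rank 11 → 94.
|94.25 − 94| = 0.25.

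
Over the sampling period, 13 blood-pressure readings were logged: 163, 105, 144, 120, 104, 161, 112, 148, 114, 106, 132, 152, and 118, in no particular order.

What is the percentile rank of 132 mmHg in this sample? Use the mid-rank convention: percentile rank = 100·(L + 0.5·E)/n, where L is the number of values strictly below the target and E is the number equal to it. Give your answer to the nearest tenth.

Sorted: 104, 105, 106, 112, 114, 118, 120, 132, 144, 148, 152, 161, 163.
Count below 132: L = 7; count equal: E = 1; n = 13.
Percentile rank = 100·(7 + 0.5·1)/13 = 100·7.5/13 = 57.69.

57.7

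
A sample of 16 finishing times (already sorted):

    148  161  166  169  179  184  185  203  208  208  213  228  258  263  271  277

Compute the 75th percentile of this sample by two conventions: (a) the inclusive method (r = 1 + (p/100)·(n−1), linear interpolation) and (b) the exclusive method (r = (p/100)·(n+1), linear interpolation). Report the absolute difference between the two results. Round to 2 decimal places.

15.00

n = 16.
(a) r = 12.25; between ranks 12 (228) and 13 (258): 235.5.
(b) r = 12.75; between ranks 12 (228) and 13 (258): 250.5.
|235.5 − 250.5| = 15.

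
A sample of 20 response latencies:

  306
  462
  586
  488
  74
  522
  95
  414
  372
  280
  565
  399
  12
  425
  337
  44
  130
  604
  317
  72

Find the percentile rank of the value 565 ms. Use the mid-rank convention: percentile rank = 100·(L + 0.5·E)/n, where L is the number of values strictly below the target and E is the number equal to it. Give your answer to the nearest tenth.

Sorted: 12, 44, 72, 74, 95, 130, 280, 306, 317, 337, 372, 399, 414, 425, 462, 488, 522, 565, 586, 604.
Count below 565: L = 17; count equal: E = 1; n = 20.
Percentile rank = 100·(17 + 0.5·1)/20 = 100·17.5/20 = 87.5.

87.5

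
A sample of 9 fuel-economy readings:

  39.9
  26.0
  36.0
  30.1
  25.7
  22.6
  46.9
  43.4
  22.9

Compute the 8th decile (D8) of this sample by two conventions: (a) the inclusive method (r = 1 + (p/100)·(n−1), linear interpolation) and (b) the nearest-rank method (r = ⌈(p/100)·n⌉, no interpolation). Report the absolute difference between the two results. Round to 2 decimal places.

2.10

Sorted: 22.6, 22.9, 25.7, 26.0, 30.1, 36.0, 39.9, 43.4, 46.9.
n = 9.
(a) r = 7.4; between ranks 7 (39.9) and 8 (43.4): 41.3.
(b) the nearest-rank method: rank 8 → 43.4.
|41.3 − 43.4| = 2.1.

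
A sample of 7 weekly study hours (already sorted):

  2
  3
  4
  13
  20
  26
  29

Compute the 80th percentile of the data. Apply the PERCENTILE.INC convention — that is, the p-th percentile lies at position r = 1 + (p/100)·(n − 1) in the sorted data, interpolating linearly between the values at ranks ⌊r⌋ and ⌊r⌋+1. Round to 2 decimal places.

n = 7.
r = 1 + (80/100)·(7 − 1) = 1 + 4.8 = 5.8.
Rank 5 is 20 and rank 6 is 26.
Interpolate: 20 + 0.8·(26 − 20) = 20 + 0.8·6 = 24.8.

24.80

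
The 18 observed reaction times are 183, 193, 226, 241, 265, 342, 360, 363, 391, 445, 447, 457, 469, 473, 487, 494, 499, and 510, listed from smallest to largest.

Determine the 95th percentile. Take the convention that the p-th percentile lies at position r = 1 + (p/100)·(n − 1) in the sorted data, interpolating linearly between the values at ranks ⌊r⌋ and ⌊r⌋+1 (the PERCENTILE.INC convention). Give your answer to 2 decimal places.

500.65

n = 18.
r = 1 + (95/100)·(18 − 1) = 1 + 16.15 = 17.15.
Rank 17 is 499 and rank 18 is 510.
Interpolate: 499 + 0.15·(510 − 499) = 499 + 0.15·11 = 500.65.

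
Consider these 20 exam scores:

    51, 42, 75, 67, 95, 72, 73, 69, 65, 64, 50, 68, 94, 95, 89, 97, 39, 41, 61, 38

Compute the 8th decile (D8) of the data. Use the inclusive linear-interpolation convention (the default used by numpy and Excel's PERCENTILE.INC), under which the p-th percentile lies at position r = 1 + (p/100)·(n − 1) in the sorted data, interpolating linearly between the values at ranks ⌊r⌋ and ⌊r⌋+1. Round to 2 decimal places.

Sorted: 38, 39, 41, 42, 50, 51, 61, 64, 65, 67, 68, 69, 72, 73, 75, 89, 94, 95, 95, 97.
n = 20.
r = 1 + (80/100)·(20 − 1) = 1 + 15.2 = 16.2.
Rank 16 is 89 and rank 17 is 94.
Interpolate: 89 + 0.2·(94 − 89) = 89 + 0.2·5 = 90.

90.00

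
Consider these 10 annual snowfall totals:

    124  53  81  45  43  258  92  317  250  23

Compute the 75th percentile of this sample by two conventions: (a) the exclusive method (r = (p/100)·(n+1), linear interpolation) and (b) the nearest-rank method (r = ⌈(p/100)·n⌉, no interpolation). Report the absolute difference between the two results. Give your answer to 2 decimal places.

Sorted: 23, 43, 45, 53, 81, 92, 124, 250, 258, 317.
n = 10.
(a) r = 8.25; between ranks 8 (250) and 9 (258): 252.
(b) the nearest-rank method: rank 8 → 250.
|252 − 250| = 2.

2.00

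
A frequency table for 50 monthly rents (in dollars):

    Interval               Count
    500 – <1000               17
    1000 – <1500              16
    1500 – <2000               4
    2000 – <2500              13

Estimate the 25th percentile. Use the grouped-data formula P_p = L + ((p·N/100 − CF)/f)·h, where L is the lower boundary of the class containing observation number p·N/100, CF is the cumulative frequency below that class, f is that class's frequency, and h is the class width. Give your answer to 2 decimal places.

867.65

N = 50; target position k = 25/100 · 50 = 12.5.
Cumulative frequencies: 17, 33, 37, 50.
Observation 12.5 falls in the class 500 – <1000.
L = 500, CF = 0, f = 17, h = 500.
P25 = 500 + ((12.5 − 0)/17)·500 = 500 + 367.647 = 867.647.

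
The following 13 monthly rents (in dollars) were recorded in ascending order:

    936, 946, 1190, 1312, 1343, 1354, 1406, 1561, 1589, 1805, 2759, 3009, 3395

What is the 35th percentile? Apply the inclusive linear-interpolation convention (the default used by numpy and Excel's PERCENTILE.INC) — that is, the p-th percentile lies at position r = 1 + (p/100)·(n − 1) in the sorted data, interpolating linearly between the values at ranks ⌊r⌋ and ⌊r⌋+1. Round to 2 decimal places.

1345.20

n = 13.
r = 1 + (35/100)·(13 − 1) = 1 + 4.2 = 5.2.
Rank 5 is 1343 and rank 6 is 1354.
Interpolate: 1343 + 0.2·(1354 − 1343) = 1343 + 0.2·11 = 1345.2.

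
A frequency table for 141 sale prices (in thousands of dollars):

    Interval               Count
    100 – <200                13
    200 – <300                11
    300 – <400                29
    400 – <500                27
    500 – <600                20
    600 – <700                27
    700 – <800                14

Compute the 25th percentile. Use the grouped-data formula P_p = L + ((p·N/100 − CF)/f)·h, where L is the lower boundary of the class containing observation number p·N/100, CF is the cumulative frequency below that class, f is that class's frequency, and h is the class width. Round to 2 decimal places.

N = 141; target position k = 25/100 · 141 = 35.25.
Cumulative frequencies: 13, 24, 53, 80, 100, 127, 141.
Observation 35.25 falls in the class 300 – <400.
L = 300, CF = 24, f = 29, h = 100.
P25 = 300 + ((35.25 − 24)/29)·100 = 300 + 38.7931 = 338.793.

338.79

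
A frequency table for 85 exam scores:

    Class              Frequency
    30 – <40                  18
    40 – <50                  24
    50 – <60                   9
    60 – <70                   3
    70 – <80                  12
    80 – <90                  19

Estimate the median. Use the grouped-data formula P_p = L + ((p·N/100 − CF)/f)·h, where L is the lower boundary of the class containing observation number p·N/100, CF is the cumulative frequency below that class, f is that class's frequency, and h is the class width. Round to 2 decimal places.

N = 85; target position k = 50/100 · 85 = 42.5.
Cumulative frequencies: 18, 42, 51, 54, 66, 85.
Observation 42.5 falls in the class 50 – <60.
L = 50, CF = 42, f = 9, h = 10.
P50 = 50 + ((42.5 − 42)/9)·10 = 50 + 0.555556 = 50.5556.

50.56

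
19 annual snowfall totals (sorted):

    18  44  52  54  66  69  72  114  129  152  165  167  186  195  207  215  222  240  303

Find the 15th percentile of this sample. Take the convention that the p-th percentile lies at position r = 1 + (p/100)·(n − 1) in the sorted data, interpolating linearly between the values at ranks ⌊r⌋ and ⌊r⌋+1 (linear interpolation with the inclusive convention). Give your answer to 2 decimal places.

53.40

n = 19.
r = 1 + (15/100)·(19 − 1) = 1 + 2.7 = 3.7.
Rank 3 is 52 and rank 4 is 54.
Interpolate: 52 + 0.7·(54 − 52) = 52 + 0.7·2 = 53.4.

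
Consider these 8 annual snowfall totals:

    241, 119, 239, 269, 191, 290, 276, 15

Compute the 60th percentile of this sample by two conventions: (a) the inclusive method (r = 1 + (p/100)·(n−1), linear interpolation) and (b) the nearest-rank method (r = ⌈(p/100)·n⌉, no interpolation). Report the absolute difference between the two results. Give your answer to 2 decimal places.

Sorted: 15, 119, 191, 239, 241, 269, 276, 290.
n = 8.
(a) r = 5.2; between ranks 5 (241) and 6 (269): 246.6.
(b) the nearest-rank method: rank 5 → 241.
|246.6 − 241| = 5.6.

5.60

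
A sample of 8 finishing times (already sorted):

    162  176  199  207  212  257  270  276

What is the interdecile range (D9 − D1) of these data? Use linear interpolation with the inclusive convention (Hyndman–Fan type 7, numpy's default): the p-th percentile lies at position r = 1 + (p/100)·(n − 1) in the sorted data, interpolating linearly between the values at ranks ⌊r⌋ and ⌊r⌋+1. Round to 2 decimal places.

n = 8.
P10: r = 1.7; ranks 1–2 are 162, 176; interpolating gives 171.8.
P90: r = 7.3; ranks 7–8 are 270, 276; interpolating gives 271.8.
Difference: 271.8 − 171.8 = 100.

100.00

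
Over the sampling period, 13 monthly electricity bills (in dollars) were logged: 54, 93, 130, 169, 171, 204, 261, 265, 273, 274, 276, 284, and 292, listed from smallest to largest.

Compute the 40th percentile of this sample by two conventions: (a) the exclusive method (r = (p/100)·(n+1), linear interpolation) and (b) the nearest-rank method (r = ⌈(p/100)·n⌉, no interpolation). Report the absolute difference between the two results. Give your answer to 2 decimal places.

n = 13.
(a) r = 5.6; between ranks 5 (171) and 6 (204): 190.8.
(b) the nearest-rank method: rank 6 → 204.
|190.8 − 204| = 13.2.

13.20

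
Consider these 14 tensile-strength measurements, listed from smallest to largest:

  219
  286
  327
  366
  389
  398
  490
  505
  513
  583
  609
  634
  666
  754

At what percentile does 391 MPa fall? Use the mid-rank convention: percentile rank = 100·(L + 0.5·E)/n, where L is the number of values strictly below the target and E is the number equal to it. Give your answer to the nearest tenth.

35.7

Count below 391: L = 5; count equal: E = 0; n = 14.
Percentile rank = 100·(5 + 0.5·0)/14 = 100·5/14 = 35.71.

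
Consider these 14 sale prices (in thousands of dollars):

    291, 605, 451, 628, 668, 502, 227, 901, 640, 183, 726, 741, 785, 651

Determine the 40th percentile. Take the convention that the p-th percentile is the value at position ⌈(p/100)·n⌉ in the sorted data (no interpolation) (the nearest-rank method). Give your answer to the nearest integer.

Sorted: 183, 227, 291, 451, 502, 605, 628, 640, 651, 668, 726, 741, 785, 901.
n = 14.
Position = ⌈40/100 · 14⌉ = ⌈5.6⌉ = 6.
The value at rank 6 is 605.

605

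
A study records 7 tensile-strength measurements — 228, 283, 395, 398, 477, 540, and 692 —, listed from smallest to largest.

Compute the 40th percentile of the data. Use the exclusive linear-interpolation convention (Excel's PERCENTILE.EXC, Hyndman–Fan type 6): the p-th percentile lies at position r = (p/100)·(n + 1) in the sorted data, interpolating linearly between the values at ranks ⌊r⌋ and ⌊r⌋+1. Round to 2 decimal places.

n = 7.
r = (40/100)·(7 + 1) = 3.2.
Rank 3 is 395 and rank 4 is 398.
Interpolate: 395 + 0.2·(398 − 395) = 395 + 0.2·3 = 395.6.

395.60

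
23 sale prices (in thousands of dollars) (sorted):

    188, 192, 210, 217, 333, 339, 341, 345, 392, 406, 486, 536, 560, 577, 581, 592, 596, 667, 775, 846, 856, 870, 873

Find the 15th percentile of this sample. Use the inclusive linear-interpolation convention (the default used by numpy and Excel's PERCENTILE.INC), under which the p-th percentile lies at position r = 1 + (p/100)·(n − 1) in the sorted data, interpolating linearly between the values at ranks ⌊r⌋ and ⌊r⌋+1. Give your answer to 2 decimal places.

n = 23.
r = 1 + (15/100)·(23 − 1) = 1 + 3.3 = 4.3.
Rank 4 is 217 and rank 5 is 333.
Interpolate: 217 + 0.3·(333 − 217) = 217 + 0.3·116 = 251.8.

251.80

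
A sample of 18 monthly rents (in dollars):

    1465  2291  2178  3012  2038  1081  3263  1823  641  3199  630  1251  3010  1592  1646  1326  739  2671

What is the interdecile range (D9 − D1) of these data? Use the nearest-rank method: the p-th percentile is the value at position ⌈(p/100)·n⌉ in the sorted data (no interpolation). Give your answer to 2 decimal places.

2558.00

Sorted: 630, 641, 739, 1081, 1251, 1326, 1465, 1592, 1646, 1823, 2038, 2178, 2291, 2671, 3010, 3012, 3199, 3263.
n = 18.
P10: rank ⌈10/100·18⌉ = 2 → 641.
P90: rank ⌈90/100·18⌉ = 17 → 3199.
Difference: 3199 − 641 = 2558.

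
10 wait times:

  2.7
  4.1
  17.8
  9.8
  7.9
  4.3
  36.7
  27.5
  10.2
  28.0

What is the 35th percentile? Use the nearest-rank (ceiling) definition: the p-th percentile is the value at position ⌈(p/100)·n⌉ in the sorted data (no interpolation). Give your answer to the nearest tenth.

Sorted: 2.7, 4.1, 4.3, 7.9, 9.8, 10.2, 17.8, 27.5, 28.0, 36.7.
n = 10.
Position = ⌈35/100 · 10⌉ = ⌈3.5⌉ = 4.
The value at rank 4 is 7.9.

7.9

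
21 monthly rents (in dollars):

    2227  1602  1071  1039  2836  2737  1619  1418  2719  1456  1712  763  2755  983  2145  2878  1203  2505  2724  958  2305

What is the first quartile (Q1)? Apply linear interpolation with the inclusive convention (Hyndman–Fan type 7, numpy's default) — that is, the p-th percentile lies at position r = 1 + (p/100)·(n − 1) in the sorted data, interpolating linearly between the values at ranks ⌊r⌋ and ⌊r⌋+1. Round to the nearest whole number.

1203

Sorted: 763, 958, 983, 1039, 1071, 1203, 1418, 1456, 1602, 1619, 1712, 2145, 2227, 2305, 2505, 2719, 2724, 2737, 2755, 2836, 2878.
n = 21.
r = 1 + (25/100)·(21 − 1) = 1 + 5 = 6.
r is an integer, so P25 is the value at rank 6: 1203.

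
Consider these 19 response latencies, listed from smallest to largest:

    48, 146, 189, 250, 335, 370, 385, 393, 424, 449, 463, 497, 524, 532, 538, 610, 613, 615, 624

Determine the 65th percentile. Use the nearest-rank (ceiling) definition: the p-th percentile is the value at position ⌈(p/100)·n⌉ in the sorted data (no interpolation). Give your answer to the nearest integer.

524

n = 19.
Position = ⌈65/100 · 19⌉ = ⌈12.35⌉ = 13.
The value at rank 13 is 524.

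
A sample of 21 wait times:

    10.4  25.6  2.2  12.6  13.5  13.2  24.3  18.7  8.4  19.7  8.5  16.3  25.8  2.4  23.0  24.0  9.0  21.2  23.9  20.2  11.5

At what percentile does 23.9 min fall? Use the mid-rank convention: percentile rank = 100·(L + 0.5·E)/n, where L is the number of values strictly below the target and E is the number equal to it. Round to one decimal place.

Sorted: 2.2, 2.4, 8.4, 8.5, 9.0, 10.4, 11.5, 12.6, 13.2, 13.5, 16.3, 18.7, 19.7, 20.2, 21.2, 23.0, 23.9, 24.0, 24.3, 25.6, 25.8.
Count below 23.9: L = 16; count equal: E = 1; n = 21.
Percentile rank = 100·(16 + 0.5·1)/21 = 100·16.5/21 = 78.57.

78.6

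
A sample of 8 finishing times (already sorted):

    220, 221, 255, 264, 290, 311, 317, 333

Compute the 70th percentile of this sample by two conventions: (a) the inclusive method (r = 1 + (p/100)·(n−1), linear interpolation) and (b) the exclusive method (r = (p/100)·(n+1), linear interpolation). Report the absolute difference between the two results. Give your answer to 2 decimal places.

n = 8.
(a) r = 5.9; between ranks 5 (290) and 6 (311): 308.9.
(b) r = 6.3; between ranks 6 (311) and 7 (317): 312.8.
|308.9 − 312.8| = 3.9.

3.90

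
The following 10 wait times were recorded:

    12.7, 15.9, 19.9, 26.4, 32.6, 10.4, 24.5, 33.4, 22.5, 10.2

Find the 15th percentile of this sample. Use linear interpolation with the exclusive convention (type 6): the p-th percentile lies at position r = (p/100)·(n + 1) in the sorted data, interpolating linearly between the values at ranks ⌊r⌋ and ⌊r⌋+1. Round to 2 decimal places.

Sorted: 10.2, 10.4, 12.7, 15.9, 19.9, 22.5, 24.5, 26.4, 32.6, 33.4.
n = 10.
r = (15/100)·(10 + 1) = 1.65.
Rank 1 is 10.2 and rank 2 is 10.4.
Interpolate: 10.2 + 0.65·(10.4 − 10.2) = 10.2 + 0.65·0.2 = 10.33.

10.33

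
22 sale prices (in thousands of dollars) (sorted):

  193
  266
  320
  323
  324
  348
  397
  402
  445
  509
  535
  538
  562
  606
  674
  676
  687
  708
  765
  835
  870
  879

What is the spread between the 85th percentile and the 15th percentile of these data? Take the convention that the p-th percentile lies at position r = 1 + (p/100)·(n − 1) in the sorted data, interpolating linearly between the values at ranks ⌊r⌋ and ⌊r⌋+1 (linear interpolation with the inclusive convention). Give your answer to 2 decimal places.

n = 22.
P15: r = 4.15; ranks 4–5 are 323, 324; interpolating gives 323.15.
P85: r = 18.85; ranks 18–19 are 708, 765; interpolating gives 756.45.
Difference: 756.45 − 323.15 = 433.3.

433.30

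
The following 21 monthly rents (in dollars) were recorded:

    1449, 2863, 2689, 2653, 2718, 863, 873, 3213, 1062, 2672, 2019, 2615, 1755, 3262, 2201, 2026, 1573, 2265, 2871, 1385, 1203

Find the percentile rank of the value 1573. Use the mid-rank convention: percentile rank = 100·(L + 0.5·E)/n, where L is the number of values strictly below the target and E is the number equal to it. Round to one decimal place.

Sorted: 863, 873, 1062, 1203, 1385, 1449, 1573, 1755, 2019, 2026, 2201, 2265, 2615, 2653, 2672, 2689, 2718, 2863, 2871, 3213, 3262.
Count below 1573: L = 6; count equal: E = 1; n = 21.
Percentile rank = 100·(6 + 0.5·1)/21 = 100·6.5/21 = 30.95.

31.0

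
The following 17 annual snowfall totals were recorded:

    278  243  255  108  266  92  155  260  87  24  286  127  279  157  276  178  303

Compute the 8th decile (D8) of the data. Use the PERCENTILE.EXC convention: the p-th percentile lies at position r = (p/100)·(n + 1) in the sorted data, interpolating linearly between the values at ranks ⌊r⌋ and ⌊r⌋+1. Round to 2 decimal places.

278.40

Sorted: 24, 87, 92, 108, 127, 155, 157, 178, 243, 255, 260, 266, 276, 278, 279, 286, 303.
n = 17.
r = (80/100)·(17 + 1) = 14.4.
Rank 14 is 278 and rank 15 is 279.
Interpolate: 278 + 0.4·(279 − 278) = 278 + 0.4·1 = 278.4.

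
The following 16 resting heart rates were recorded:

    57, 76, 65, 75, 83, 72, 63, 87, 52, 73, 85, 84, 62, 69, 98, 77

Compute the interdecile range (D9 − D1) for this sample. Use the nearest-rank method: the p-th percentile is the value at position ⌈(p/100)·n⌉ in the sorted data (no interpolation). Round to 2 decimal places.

30.00

Sorted: 52, 57, 62, 63, 65, 69, 72, 73, 75, 76, 77, 83, 84, 85, 87, 98.
n = 16.
P10: rank ⌈10/100·16⌉ = 2 → 57.
P90: rank ⌈90/100·16⌉ = 15 → 87.
Difference: 87 − 57 = 30.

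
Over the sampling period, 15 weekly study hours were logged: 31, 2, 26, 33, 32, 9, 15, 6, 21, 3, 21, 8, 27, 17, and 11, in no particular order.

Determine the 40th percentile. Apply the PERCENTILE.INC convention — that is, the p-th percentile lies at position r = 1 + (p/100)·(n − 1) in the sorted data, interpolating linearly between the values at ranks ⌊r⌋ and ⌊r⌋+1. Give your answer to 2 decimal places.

Sorted: 2, 3, 6, 8, 9, 11, 15, 17, 21, 21, 26, 27, 31, 32, 33.
n = 15.
r = 1 + (40/100)·(15 − 1) = 1 + 5.6 = 6.6.
Rank 6 is 11 and rank 7 is 15.
Interpolate: 11 + 0.6·(15 − 11) = 11 + 0.6·4 = 13.4.

13.40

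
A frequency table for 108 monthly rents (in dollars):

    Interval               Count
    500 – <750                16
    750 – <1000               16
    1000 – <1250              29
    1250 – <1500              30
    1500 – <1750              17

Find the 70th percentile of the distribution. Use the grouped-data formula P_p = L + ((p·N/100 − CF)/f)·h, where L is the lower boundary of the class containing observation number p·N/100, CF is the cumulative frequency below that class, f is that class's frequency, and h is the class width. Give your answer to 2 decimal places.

1371.67

N = 108; target position k = 70/100 · 108 = 75.6.
Cumulative frequencies: 16, 32, 61, 91, 108.
Observation 75.6 falls in the class 1250 – <1500.
L = 1250, CF = 61, f = 30, h = 250.
P70 = 1250 + ((75.6 − 61)/30)·250 = 1250 + 121.667 = 1371.67.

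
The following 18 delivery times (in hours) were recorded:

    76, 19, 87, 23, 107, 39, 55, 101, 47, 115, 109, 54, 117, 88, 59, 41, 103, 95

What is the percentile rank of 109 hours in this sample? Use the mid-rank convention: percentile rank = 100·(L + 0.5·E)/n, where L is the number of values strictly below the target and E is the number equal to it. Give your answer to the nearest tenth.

86.1

Sorted: 19, 23, 39, 41, 47, 54, 55, 59, 76, 87, 88, 95, 101, 103, 107, 109, 115, 117.
Count below 109: L = 15; count equal: E = 1; n = 18.
Percentile rank = 100·(15 + 0.5·1)/18 = 100·15.5/18 = 86.11.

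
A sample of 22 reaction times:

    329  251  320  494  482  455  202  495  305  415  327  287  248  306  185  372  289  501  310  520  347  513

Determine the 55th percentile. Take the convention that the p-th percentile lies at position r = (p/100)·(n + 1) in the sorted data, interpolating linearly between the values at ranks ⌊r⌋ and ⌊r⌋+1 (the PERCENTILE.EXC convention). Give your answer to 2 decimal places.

340.70

Sorted: 185, 202, 248, 251, 287, 289, 305, 306, 310, 320, 327, 329, 347, 372, 415, 455, 482, 494, 495, 501, 513, 520.
n = 22.
r = (55/100)·(22 + 1) = 12.65.
Rank 12 is 329 and rank 13 is 347.
Interpolate: 329 + 0.65·(347 − 329) = 329 + 0.65·18 = 340.7.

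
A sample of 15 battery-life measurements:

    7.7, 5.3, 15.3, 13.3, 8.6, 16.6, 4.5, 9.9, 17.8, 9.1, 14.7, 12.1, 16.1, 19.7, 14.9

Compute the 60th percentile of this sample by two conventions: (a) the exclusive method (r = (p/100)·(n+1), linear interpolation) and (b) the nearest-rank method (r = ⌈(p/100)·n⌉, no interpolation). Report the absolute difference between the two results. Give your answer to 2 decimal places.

0.12

Sorted: 4.5, 5.3, 7.7, 8.6, 9.1, 9.9, 12.1, 13.3, 14.7, 14.9, 15.3, 16.1, 16.6, 17.8, 19.7.
n = 15.
(a) r = 9.6; between ranks 9 (14.7) and 10 (14.9): 14.82.
(b) the nearest-rank method: rank 9 → 14.7.
|14.82 − 14.7| = 0.12.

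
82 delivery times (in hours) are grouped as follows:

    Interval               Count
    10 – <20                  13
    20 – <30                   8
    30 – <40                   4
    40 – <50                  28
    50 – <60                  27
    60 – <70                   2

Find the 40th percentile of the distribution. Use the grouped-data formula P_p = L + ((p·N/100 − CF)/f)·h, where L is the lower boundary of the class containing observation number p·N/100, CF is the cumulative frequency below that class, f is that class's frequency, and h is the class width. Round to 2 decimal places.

42.79

N = 82; target position k = 40/100 · 82 = 32.8.
Cumulative frequencies: 13, 21, 25, 53, 80, 82.
Observation 32.8 falls in the class 40 – <50.
L = 40, CF = 25, f = 28, h = 10.
P40 = 40 + ((32.8 − 25)/28)·10 = 40 + 2.78571 = 42.7857.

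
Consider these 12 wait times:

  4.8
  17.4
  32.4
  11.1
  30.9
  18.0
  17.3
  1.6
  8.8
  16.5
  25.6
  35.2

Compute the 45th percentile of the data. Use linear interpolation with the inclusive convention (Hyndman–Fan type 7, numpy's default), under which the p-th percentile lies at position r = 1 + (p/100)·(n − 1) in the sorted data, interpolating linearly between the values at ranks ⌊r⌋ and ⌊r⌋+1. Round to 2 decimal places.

17.26

Sorted: 1.6, 4.8, 8.8, 11.1, 16.5, 17.3, 17.4, 18.0, 25.6, 30.9, 32.4, 35.2.
n = 12.
r = 1 + (45/100)·(12 − 1) = 1 + 4.95 = 5.95.
Rank 5 is 16.5 and rank 6 is 17.3.
Interpolate: 16.5 + 0.95·(17.3 − 16.5) = 16.5 + 0.95·0.8 = 17.26.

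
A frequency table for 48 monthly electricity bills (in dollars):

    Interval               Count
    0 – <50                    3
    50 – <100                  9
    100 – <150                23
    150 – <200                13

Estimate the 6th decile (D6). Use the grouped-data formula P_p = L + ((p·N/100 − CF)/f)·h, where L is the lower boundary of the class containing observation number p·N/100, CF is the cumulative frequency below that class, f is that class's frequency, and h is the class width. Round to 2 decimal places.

N = 48; target position k = 60/100 · 48 = 28.8.
Cumulative frequencies: 3, 12, 35, 48.
Observation 28.8 falls in the class 100 – <150.
L = 100, CF = 12, f = 23, h = 50.
P60 = 100 + ((28.8 − 12)/23)·50 = 100 + 36.5217 = 136.522.

136.52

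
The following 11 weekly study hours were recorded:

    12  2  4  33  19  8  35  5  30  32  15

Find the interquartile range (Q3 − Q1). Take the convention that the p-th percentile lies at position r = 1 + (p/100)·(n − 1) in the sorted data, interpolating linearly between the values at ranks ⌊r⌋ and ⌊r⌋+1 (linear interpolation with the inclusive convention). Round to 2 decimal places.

Sorted: 2, 4, 5, 8, 12, 15, 19, 30, 32, 33, 35.
n = 11.
P25: r = 3.5; ranks 3–4 are 5, 8; interpolating gives 6.5.
P75: r = 8.5; ranks 8–9 are 30, 32; interpolating gives 31.
Difference: 31 − 6.5 = 24.5.

24.50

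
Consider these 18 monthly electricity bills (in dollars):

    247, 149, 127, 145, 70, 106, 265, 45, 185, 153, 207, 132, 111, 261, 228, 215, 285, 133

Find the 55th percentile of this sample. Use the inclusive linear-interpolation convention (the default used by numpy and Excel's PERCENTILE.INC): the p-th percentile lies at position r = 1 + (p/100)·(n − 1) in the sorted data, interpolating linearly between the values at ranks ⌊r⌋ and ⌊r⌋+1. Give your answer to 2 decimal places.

164.20

Sorted: 45, 70, 106, 111, 127, 132, 133, 145, 149, 153, 185, 207, 215, 228, 247, 261, 265, 285.
n = 18.
r = 1 + (55/100)·(18 − 1) = 1 + 9.35 = 10.35.
Rank 10 is 153 and rank 11 is 185.
Interpolate: 153 + 0.35·(185 − 153) = 153 + 0.35·32 = 164.2.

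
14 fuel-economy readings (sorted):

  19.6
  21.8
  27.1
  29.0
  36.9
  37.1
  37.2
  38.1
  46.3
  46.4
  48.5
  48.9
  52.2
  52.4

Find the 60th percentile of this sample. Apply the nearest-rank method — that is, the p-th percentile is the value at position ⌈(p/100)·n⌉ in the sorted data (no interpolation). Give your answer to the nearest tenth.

n = 14.
Position = ⌈60/100 · 14⌉ = ⌈8.4⌉ = 9.
The value at rank 9 is 46.3.

46.3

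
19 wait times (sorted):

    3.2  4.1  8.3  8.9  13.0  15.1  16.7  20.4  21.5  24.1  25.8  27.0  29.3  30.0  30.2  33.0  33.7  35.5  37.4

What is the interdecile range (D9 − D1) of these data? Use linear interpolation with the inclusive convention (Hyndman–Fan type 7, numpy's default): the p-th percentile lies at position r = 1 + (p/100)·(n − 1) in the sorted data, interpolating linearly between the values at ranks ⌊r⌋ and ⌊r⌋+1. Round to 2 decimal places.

n = 19.
P10: r = 2.8; ranks 2–3 are 4.1, 8.3; interpolating gives 7.46.
P90: r = 17.2; ranks 17–18 are 33.7, 35.5; interpolating gives 34.06.
Difference: 34.06 − 7.46 = 26.6.

26.60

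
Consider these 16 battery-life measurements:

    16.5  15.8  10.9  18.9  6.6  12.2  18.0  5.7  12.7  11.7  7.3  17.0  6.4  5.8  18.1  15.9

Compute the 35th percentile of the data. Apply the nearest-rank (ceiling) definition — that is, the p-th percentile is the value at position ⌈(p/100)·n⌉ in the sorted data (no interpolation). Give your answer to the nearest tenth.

Sorted: 5.7, 5.8, 6.4, 6.6, 7.3, 10.9, 11.7, 12.2, 12.7, 15.8, 15.9, 16.5, 17.0, 18.0, 18.1, 18.9.
n = 16.
Position = ⌈35/100 · 16⌉ = ⌈5.6⌉ = 6.
The value at rank 6 is 10.9.

10.9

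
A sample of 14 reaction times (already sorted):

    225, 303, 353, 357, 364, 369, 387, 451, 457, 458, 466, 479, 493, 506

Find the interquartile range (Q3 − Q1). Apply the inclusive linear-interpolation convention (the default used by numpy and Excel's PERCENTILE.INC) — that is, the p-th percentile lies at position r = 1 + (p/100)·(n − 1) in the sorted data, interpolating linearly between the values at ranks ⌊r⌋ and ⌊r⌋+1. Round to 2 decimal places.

105.25

n = 14.
P25: r = 4.25; ranks 4–5 are 357, 364; interpolating gives 358.75.
P75: r = 10.75; ranks 10–11 are 458, 466; interpolating gives 464.
Difference: 464 − 358.75 = 105.25.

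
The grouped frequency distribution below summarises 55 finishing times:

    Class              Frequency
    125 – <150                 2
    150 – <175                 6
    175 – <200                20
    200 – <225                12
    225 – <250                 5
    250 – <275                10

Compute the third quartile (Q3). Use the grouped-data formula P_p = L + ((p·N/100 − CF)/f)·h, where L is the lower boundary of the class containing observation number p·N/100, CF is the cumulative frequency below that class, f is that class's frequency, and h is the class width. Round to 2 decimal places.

231.25

N = 55; target position k = 75/100 · 55 = 41.25.
Cumulative frequencies: 2, 8, 28, 40, 45, 55.
Observation 41.25 falls in the class 225 – <250.
L = 225, CF = 40, f = 5, h = 25.
P75 = 225 + ((41.25 − 40)/5)·25 = 225 + 6.25 = 231.25.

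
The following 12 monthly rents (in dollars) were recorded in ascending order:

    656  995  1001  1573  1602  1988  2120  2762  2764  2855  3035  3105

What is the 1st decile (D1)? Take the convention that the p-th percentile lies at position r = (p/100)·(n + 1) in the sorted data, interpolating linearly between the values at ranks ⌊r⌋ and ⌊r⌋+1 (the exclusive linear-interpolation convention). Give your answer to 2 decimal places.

757.70

n = 12.
r = (10/100)·(12 + 1) = 1.3.
Rank 1 is 656 and rank 2 is 995.
Interpolate: 656 + 0.3·(995 − 656) = 656 + 0.3·339 = 757.7.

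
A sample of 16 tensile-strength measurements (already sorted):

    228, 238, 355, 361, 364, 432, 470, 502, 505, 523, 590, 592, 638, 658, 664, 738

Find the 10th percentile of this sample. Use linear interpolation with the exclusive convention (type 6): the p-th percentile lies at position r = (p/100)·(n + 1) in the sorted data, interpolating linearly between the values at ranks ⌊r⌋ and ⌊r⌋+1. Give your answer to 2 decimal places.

235.00

n = 16.
r = (10/100)·(16 + 1) = 1.7.
Rank 1 is 228 and rank 2 is 238.
Interpolate: 228 + 0.7·(238 − 228) = 228 + 0.7·10 = 235.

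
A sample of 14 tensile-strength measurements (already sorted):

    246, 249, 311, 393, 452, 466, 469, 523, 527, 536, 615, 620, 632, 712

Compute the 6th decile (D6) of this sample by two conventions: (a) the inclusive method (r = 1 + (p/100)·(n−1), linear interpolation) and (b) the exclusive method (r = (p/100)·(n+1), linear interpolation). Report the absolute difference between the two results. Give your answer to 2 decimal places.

0.80

n = 14.
(a) r = 8.8; between ranks 8 (523) and 9 (527): 526.2.
(b) r = 9 → value at rank 9 = 527.
|526.2 − 527| = 0.8.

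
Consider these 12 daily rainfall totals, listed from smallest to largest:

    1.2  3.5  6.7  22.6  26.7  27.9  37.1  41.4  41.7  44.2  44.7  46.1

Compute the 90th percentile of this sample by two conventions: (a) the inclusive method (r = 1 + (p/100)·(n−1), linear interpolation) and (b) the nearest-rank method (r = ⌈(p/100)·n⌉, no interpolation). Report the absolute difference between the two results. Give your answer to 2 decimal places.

n = 12.
(a) r = 10.9; between ranks 10 (44.2) and 11 (44.7): 44.65.
(b) the nearest-rank method: rank 11 → 44.7.
|44.65 − 44.7| = 0.05.

0.05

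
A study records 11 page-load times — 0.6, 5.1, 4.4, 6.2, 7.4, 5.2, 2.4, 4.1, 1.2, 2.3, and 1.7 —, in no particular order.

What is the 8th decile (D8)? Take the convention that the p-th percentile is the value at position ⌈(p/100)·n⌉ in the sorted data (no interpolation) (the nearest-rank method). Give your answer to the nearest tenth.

Sorted: 0.6, 1.2, 1.7, 2.3, 2.4, 4.1, 4.4, 5.1, 5.2, 6.2, 7.4.
n = 11.
Position = ⌈80/100 · 11⌉ = ⌈8.8⌉ = 9.
The value at rank 9 is 5.2.

5.2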